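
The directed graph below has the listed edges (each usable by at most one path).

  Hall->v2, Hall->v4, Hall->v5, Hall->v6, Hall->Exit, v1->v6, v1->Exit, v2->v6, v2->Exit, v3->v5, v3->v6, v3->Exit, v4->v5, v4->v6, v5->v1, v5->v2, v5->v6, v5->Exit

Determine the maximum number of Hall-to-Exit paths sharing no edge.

4

Assign every edge capacity 1; by Menger, the answer equals the max flow.
Path Hall→Exit (+1); total 1.
Path Hall→v2→Exit (+1); total 2.
Path Hall→v5→Exit (+1); total 3.
Path Hall→v4→v5→v1→Exit (+1); total 4.
No residual Hall→Exit path; max flow = 4.
Certifying cut of size 4: {Hall→Exit, Hall→v2, Hall→v4, Hall→v5}.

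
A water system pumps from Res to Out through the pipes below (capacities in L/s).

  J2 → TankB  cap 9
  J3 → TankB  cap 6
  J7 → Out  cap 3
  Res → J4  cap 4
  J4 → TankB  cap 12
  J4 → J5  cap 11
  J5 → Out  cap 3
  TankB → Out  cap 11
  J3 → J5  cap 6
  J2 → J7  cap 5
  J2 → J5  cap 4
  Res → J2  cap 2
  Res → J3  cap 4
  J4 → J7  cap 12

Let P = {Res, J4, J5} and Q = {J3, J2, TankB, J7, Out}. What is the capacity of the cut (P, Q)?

33

Edges leaving {Res, J4, J5}: Res→J3 (4), Res→J2 (2), J4→TankB (12), J4→J7 (12), J5→Out (3).
Cut capacity = 4 + 2 + 12 + 12 + 3 = 33.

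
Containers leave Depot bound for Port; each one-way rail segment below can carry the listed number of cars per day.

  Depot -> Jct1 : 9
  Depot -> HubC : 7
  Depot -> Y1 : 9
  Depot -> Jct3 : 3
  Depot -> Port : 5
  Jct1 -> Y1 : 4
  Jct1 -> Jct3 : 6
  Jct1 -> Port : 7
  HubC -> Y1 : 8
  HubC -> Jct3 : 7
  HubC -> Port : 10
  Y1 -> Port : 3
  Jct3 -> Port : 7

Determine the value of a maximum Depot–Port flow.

Augment Depot→Port: bottleneck 5, flow now 5.
Augment Depot→Jct1→Port: bottleneck 7, flow now 12.
Augment Depot→HubC→Port: bottleneck 7, flow now 19.
Augment Depot→Y1→Port: bottleneck 3, flow now 22.
Augment Depot→Jct3→Port: bottleneck 3, flow now 25.
Augment Depot→Jct1→Jct3→Port: bottleneck 2, flow now 27.
No augmenting path remains; maximum flow = 27.
In the residual graph, reachable from Depot: {Depot, Y1}.
Min-cut edges: Depot→Jct1 (9), Depot→HubC (7), Depot→Jct3 (3), Depot→Port (5), Y1→Port (3); capacity 9 + 7 + 3 + 5 + 3 = 27.
This cut is saturated, so no flow can exceed 27.

27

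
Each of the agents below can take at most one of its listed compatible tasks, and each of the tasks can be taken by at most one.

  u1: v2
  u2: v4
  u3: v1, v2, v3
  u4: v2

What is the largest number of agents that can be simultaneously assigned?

3

Unit-capacity flow: source→left, listed edges, right→sink; max matching = max flow.
Augmenting path u1→v2 (+1); matched 1.
Augmenting path u2→v4 (+1); matched 2.
Augmenting path u3→v1 (+1); matched 3.
No augmenting path remains; maximum matching = 3.
König certificate: {u2, u3, v2} is a vertex cover of size 3 (every listed pair touches it), so no matching can be larger.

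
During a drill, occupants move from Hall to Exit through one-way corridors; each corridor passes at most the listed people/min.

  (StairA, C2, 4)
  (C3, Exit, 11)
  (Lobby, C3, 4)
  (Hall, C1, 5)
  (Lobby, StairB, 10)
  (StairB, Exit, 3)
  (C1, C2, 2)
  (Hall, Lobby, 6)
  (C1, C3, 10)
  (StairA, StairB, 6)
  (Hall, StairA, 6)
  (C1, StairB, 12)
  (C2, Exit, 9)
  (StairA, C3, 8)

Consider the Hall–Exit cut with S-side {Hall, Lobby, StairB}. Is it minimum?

No — its capacity is 18, but the minimum cut has capacity 17.

Given cut capacity: 5 + 6 + 4 + 3 = 18.
Augment Hall→C1→StairB→Exit: bottleneck 3, flow now 3.
Augment Hall→C1→C2→Exit: bottleneck 2, flow now 5.
Augment Hall→Lobby→C3→Exit: bottleneck 4, flow now 9.
Augment Hall→StairA→C2→Exit: bottleneck 4, flow now 13.
Augment Hall→StairA→C3→Exit: bottleneck 2, flow now 15.
Augment Hall→Lobby→StairB→C1→C3→Exit: bottleneck 2, flow now 17. (uses reverse residual edge)
No augmenting path remains; maximum flow = 17.
In the residual graph, reachable from Hall: {Hall}.
Min-cut edges: Hall→C1 (5), Hall→Lobby (6), Hall→StairA (6); capacity 5 + 6 + 6 = 17.
Cut capacity 18 exceeds the max flow 17, so it is not minimum.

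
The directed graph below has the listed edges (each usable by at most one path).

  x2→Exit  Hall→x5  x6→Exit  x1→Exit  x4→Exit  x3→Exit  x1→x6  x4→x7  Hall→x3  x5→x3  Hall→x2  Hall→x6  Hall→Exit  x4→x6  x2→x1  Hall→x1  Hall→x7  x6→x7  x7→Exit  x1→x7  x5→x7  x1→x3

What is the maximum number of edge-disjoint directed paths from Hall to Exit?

6

Assign every edge capacity 1; by Menger, the answer equals the max flow.
Path Hall→Exit (+1); total 1.
Path Hall→x1→Exit (+1); total 2.
Path Hall→x2→Exit (+1); total 3.
Path Hall→x3→Exit (+1); total 4.
Path Hall→x6→Exit (+1); total 5.
Path Hall→x7→Exit (+1); total 6.
No residual Hall→Exit path; max flow = 6.
Certifying cut of size 6: {Hall→Exit, Hall→x1, Hall→x2, Hall→x6, x3→Exit, x7→Exit}.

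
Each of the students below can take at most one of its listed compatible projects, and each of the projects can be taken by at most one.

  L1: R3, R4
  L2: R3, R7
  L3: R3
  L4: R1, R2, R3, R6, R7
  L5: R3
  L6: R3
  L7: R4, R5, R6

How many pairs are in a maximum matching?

5

Unit-capacity flow: source→left, listed edges, right→sink; max matching = max flow.
Augmenting path L1→R3 (+1); matched 1.
Augmenting path L2→R7 (+1); matched 2.
Augmenting path L4→R1 (+1); matched 3.
Augmenting path L7→R4 (+1); matched 4.
Augmenting path L3→R3→L1→R4→L7→R5 (+1); matched 5.
No augmenting path remains; maximum matching = 5.
König certificate: {L1, L2, L4, L7, R3} is a vertex cover of size 5 (every listed pair touches it), so no matching can be larger.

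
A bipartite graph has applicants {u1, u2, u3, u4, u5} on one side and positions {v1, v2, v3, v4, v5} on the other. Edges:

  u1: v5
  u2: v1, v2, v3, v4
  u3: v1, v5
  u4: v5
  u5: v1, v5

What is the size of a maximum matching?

3

Unit-capacity flow: source→left, listed edges, right→sink; max matching = max flow.
Augmenting path u1→v5 (+1); matched 1.
Augmenting path u2→v1 (+1); matched 2.
Augmenting path u3→v1→u2→v2 (+1); matched 3.
No augmenting path remains; maximum matching = 3.
König certificate: {u2, v1, v5} is a vertex cover of size 3 (every listed pair touches it), so no matching can be larger.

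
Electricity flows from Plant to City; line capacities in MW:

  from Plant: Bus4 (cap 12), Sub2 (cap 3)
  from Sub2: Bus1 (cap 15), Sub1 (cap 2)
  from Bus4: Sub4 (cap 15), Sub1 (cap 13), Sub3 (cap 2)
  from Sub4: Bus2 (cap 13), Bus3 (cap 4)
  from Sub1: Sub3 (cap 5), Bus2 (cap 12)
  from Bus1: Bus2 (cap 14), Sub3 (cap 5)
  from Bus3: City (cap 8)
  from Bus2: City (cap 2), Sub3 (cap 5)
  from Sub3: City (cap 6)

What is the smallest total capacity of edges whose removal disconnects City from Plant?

12

Augment Plant→Bus4→Sub3→City: bottleneck 2, flow now 2.
Augment Plant→Sub2→Sub1→Bus2→City: bottleneck 2, flow now 4.
Augment Plant→Sub2→Bus1→Sub3→City: bottleneck 1, flow now 5.
Augment Plant→Bus4→Sub4→Bus3→City: bottleneck 4, flow now 9.
Augment Plant→Bus4→Sub1→Sub3→City: bottleneck 3, flow now 12.
No augmenting path remains; maximum flow = 12.
By max-flow min-cut, the minimum cut capacity equals the max flow.
In the residual graph, reachable from Plant: {Plant, Sub2, Bus4, Sub4, Sub1, Bus1, Bus2, Sub3}.
Min-cut edges: Sub4→Bus3 (4), Bus2→City (2), Sub3→City (6); capacity 4 + 2 + 6 = 12.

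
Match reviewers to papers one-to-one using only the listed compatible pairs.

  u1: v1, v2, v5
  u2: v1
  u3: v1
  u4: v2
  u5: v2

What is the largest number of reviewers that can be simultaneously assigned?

3

Unit-capacity flow: source→left, listed edges, right→sink; max matching = max flow.
Augmenting path u1→v1 (+1); matched 1.
Augmenting path u4→v2 (+1); matched 2.
Augmenting path u2→v1→u1→v5 (+1); matched 3.
No augmenting path remains; maximum matching = 3.
König certificate: {u1, v1, v2} is a vertex cover of size 3 (every listed pair touches it), so no matching can be larger.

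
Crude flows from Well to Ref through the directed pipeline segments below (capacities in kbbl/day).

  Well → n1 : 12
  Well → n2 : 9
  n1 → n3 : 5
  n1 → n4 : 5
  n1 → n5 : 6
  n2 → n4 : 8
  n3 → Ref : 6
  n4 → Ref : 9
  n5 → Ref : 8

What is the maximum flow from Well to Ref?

Augment Well→n1→n3→Ref: bottleneck 5, flow now 5.
Augment Well→n1→n4→Ref: bottleneck 5, flow now 10.
Augment Well→n1→n5→Ref: bottleneck 2, flow now 12.
Augment Well→n2→n4→Ref: bottleneck 4, flow now 16.
Augment Well→n2→n4→n1→n5→Ref: bottleneck 4, flow now 20. (uses reverse residual edge)
No augmenting path remains; maximum flow = 20.
In the residual graph, reachable from Well: {Well, n2}.
Min-cut edges: Well→n1 (12), n2→n4 (8); capacity 12 + 8 = 20.
This cut is saturated, so no flow can exceed 20.

20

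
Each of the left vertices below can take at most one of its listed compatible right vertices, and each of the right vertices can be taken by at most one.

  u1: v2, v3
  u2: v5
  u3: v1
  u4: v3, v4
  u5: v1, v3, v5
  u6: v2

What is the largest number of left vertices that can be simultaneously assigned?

5

Unit-capacity flow: source→left, listed edges, right→sink; max matching = max flow.
Augmenting path u1→v2 (+1); matched 1.
Augmenting path u2→v5 (+1); matched 2.
Augmenting path u3→v1 (+1); matched 3.
Augmenting path u4→v3 (+1); matched 4.
Augmenting path u5→v3→u4→v4 (+1); matched 5.
No augmenting path remains; maximum matching = 5.
König certificate: {u4, v1, v2, v3, v5} is a vertex cover of size 5 (every listed pair touches it), so no matching can be larger.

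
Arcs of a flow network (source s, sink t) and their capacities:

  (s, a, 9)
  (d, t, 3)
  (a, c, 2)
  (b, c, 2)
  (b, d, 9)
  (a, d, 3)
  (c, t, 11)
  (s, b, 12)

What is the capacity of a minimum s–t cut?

Augment s→a→c→t: bottleneck 2, flow now 2.
Augment s→a→d→t: bottleneck 3, flow now 5.
Augment s→b→c→t: bottleneck 2, flow now 7.
No augmenting path remains; maximum flow = 7.
By max-flow min-cut, the minimum cut capacity equals the max flow.
In the residual graph, reachable from s: {s, a, b, d}.
Min-cut edges: a→c (2), b→c (2), d→t (3); capacity 2 + 2 + 3 = 7.

7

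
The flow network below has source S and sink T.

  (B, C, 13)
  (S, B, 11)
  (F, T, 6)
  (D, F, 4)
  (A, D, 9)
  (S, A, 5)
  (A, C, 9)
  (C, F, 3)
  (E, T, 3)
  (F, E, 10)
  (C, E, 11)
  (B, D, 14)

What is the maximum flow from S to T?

9

Augment S→A→C→E→T: bottleneck 3, flow now 3.
Augment S→A→C→F→T: bottleneck 2, flow now 5.
Augment S→B→C→F→T: bottleneck 1, flow now 6.
Augment S→B→D→F→T: bottleneck 3, flow now 9.
No augmenting path remains; maximum flow = 9.
In the residual graph, reachable from S: {S, A, B, C, D, E, F}.
Min-cut edges: E→T (3), F→T (6); capacity 3 + 6 = 9.
This cut is saturated, so no flow can exceed 9.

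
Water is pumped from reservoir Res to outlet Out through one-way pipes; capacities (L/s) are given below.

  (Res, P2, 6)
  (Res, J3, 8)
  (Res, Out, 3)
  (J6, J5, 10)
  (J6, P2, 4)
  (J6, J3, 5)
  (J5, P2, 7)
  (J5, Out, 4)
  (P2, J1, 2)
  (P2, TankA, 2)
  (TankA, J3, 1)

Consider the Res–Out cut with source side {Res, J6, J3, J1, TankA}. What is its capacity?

23

Edges leaving {Res, J6, J3, J1, TankA}: Res→P2 (6), Res→Out (3), J6→J5 (10), J6→P2 (4).
Cut capacity = 6 + 3 + 10 + 4 = 23.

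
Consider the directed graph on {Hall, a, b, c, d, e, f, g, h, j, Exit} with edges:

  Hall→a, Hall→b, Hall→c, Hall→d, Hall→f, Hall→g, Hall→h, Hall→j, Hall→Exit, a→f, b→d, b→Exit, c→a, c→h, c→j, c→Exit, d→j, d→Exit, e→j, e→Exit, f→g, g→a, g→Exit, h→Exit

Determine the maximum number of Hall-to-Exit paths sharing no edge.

6

Assign every edge capacity 1; by Menger, the answer equals the max flow.
Path Hall→Exit (+1); total 1.
Path Hall→b→Exit (+1); total 2.
Path Hall→c→Exit (+1); total 3.
Path Hall→d→Exit (+1); total 4.
Path Hall→g→Exit (+1); total 5.
Path Hall→h→Exit (+1); total 6.
No residual Hall→Exit path; max flow = 6.
Certifying cut of size 6: {Hall→Exit, Hall→b, Hall→c, Hall→d, Hall→h, g→Exit}.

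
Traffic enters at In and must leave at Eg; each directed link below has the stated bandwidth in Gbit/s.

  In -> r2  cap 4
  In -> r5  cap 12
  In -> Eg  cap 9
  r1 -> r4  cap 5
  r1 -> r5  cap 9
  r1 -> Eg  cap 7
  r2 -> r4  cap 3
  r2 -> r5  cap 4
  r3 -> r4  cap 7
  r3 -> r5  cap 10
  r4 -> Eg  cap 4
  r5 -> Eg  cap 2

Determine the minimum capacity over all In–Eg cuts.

14

Augment In→Eg: bottleneck 9, flow now 9.
Augment In→r5→Eg: bottleneck 2, flow now 11.
Augment In→r2→r4→Eg: bottleneck 3, flow now 14.
No augmenting path remains; maximum flow = 14.
By max-flow min-cut, the minimum cut capacity equals the max flow.
In the residual graph, reachable from In: {In, r2, r5}.
Min-cut edges: In→Eg (9), r2→r4 (3), r5→Eg (2); capacity 9 + 3 + 2 = 14.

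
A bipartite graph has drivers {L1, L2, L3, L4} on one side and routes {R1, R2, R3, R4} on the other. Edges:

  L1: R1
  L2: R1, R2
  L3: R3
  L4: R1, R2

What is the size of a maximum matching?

3

Unit-capacity flow: source→left, listed edges, right→sink; max matching = max flow.
Augmenting path L1→R1 (+1); matched 1.
Augmenting path L2→R2 (+1); matched 2.
Augmenting path L3→R3 (+1); matched 3.
No augmenting path remains; maximum matching = 3.
König certificate: {L3, R1, R2} is a vertex cover of size 3 (every listed pair touches it), so no matching can be larger.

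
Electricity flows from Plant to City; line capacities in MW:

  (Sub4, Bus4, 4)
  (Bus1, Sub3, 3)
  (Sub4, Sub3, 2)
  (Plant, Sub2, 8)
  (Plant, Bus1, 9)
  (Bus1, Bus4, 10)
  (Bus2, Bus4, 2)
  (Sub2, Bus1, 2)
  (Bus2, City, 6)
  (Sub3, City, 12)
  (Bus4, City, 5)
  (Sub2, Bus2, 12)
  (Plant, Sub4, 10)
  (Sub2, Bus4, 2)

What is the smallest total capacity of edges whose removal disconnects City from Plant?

Augment Plant→Sub4→Bus4→City: bottleneck 4, flow now 4.
Augment Plant→Sub4→Sub3→City: bottleneck 2, flow now 6.
Augment Plant→Sub2→Bus4→City: bottleneck 1, flow now 7.
Augment Plant→Sub2→Bus2→City: bottleneck 6, flow now 13.
Augment Plant→Bus1→Sub3→City: bottleneck 3, flow now 16.
No augmenting path remains; maximum flow = 16.
By max-flow min-cut, the minimum cut capacity equals the max flow.
In the residual graph, reachable from Plant: {Plant, Sub4, Sub2, Bus1, Bus4, Bus2}.
Min-cut edges: Sub4→Sub3 (2), Bus1→Sub3 (3), Bus4→City (5), Bus2→City (6); capacity 2 + 3 + 5 + 6 = 16.

16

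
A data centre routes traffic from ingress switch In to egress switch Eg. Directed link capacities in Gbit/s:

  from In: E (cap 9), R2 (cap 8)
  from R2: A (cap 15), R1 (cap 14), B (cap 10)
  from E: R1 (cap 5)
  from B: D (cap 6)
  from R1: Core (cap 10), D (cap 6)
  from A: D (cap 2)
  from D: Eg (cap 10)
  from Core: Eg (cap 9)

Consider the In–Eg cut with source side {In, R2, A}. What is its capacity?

Edges leaving {In, R2, A}: In→E (9), R2→B (10), R2→R1 (14), A→D (2).
Cut capacity = 9 + 10 + 14 + 2 = 35.

35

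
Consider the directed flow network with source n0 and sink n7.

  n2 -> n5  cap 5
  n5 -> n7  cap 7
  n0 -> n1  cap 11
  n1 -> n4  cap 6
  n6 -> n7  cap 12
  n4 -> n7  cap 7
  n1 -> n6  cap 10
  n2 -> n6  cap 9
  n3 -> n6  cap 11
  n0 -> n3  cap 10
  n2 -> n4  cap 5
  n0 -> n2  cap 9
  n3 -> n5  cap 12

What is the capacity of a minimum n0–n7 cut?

Augment n0→n1→n4→n7: bottleneck 6, flow now 6.
Augment n0→n1→n6→n7: bottleneck 5, flow now 11.
Augment n0→n2→n4→n7: bottleneck 1, flow now 12.
Augment n0→n2→n5→n7: bottleneck 5, flow now 17.
Augment n0→n2→n6→n7: bottleneck 3, flow now 20.
Augment n0→n3→n5→n7: bottleneck 2, flow now 22.
Augment n0→n3→n6→n7: bottleneck 4, flow now 26.
No augmenting path remains; maximum flow = 26.
By max-flow min-cut, the minimum cut capacity equals the max flow.
In the residual graph, reachable from n0: {n0, n1, n2, n3, n4, n5, n6}.
Min-cut edges: n4→n7 (7), n5→n7 (7), n6→n7 (12); capacity 7 + 7 + 12 = 26.

26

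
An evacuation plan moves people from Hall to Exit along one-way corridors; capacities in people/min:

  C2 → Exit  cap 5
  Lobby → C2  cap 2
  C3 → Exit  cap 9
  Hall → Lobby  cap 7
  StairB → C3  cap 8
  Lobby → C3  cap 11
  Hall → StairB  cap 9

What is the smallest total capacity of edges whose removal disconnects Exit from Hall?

11

Augment Hall→StairB→C3→Exit: bottleneck 8, flow now 8.
Augment Hall→Lobby→C3→Exit: bottleneck 1, flow now 9.
Augment Hall→Lobby→C2→Exit: bottleneck 2, flow now 11.
No augmenting path remains; maximum flow = 11.
By max-flow min-cut, the minimum cut capacity equals the max flow.
In the residual graph, reachable from Hall: {Hall, StairB, Lobby, C3}.
Min-cut edges: Lobby→C2 (2), C3→Exit (9); capacity 2 + 9 = 11.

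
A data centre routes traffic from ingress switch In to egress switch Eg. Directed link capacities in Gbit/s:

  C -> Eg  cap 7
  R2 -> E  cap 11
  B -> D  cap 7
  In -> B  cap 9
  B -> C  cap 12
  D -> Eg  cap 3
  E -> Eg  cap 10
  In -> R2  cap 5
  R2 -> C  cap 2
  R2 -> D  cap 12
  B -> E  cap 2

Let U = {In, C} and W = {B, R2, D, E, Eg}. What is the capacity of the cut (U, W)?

21

Edges leaving {In, C}: In→B (9), In→R2 (5), C→Eg (7).
Cut capacity = 9 + 5 + 7 = 21.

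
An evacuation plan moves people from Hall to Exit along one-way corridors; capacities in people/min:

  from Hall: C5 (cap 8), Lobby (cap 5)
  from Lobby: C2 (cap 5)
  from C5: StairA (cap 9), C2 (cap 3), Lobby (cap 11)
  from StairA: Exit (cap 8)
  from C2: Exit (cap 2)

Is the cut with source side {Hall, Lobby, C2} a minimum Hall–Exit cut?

Yes — it is a minimum cut (capacity 10).

Given cut capacity: 8 + 2 = 10.
Augment Hall→Lobby→C2→Exit: bottleneck 2, flow now 2.
Augment Hall→C5→StairA→Exit: bottleneck 8, flow now 10.
No augmenting path remains; maximum flow = 10.
Cut capacity 10 equals the max flow, so it is a minimum cut.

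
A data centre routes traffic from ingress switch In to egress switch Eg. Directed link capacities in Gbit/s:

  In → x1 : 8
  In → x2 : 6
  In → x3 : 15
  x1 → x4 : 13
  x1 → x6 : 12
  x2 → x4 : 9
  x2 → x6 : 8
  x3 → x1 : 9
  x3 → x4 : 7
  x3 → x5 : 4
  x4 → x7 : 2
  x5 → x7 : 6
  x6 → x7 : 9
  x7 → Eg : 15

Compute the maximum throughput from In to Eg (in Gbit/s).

Augment In→x1→x4→x7→Eg: bottleneck 2, flow now 2.
Augment In→x1→x6→x7→Eg: bottleneck 6, flow now 8.
Augment In→x2→x6→x7→Eg: bottleneck 3, flow now 11.
Augment In→x3→x5→x7→Eg: bottleneck 4, flow now 15.
No augmenting path remains; maximum flow = 15.
In the residual graph, reachable from In: {In, x1, x2, x3, x4, x6}.
Min-cut edges: x3→x5 (4), x4→x7 (2), x6→x7 (9); capacity 4 + 2 + 9 = 15.
This cut is saturated, so no flow can exceed 15.

15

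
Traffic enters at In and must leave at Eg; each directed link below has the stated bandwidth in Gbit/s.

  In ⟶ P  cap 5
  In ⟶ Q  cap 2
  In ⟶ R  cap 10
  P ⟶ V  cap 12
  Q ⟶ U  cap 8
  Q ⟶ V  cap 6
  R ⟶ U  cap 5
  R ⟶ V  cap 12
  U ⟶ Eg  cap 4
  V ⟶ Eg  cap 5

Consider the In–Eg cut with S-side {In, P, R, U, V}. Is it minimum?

Given cut capacity: 2 + 4 + 5 = 11.
Augment In→P→V→Eg: bottleneck 5, flow now 5.
Augment In→Q→U→Eg: bottleneck 2, flow now 7.
Augment In→R→U→Eg: bottleneck 2, flow now 9.
No augmenting path remains; maximum flow = 9.
In the residual graph, reachable from In: {In, P, Q, R, U, V}.
Min-cut edges: U→Eg (4), V→Eg (5); capacity 4 + 5 = 9.
Cut capacity 11 exceeds the max flow 9, so it is not minimum.

No — its capacity is 11, but the minimum cut has capacity 9.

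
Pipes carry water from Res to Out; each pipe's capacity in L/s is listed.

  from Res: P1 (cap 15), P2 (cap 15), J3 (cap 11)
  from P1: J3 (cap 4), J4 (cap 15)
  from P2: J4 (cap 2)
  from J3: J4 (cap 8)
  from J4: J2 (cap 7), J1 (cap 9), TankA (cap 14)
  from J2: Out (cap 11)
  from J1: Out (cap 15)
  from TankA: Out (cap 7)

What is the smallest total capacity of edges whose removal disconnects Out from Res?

23

Augment Res→P1→J4→J2→Out: bottleneck 7, flow now 7.
Augment Res→P1→J4→J1→Out: bottleneck 8, flow now 15.
Augment Res→P2→J4→J1→Out: bottleneck 1, flow now 16.
Augment Res→P2→J4→TankA→Out: bottleneck 1, flow now 17.
Augment Res→J3→J4→TankA→Out: bottleneck 6, flow now 23.
No augmenting path remains; maximum flow = 23.
By max-flow min-cut, the minimum cut capacity equals the max flow.
In the residual graph, reachable from Res: {Res, P1, P2, J3, J4, TankA}.
Min-cut edges: J4→J2 (7), J4→J1 (9), TankA→Out (7); capacity 7 + 9 + 7 = 23.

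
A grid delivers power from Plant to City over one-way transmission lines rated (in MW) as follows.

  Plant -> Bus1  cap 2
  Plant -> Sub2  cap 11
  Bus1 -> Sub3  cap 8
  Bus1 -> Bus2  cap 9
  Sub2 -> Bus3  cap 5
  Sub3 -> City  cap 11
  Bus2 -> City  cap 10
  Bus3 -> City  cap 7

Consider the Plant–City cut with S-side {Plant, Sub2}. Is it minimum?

Given cut capacity: 2 + 5 = 7.
Augment Plant→Bus1→Sub3→City: bottleneck 2, flow now 2.
Augment Plant→Sub2→Bus3→City: bottleneck 5, flow now 7.
No augmenting path remains; maximum flow = 7.
Cut capacity 7 equals the max flow, so it is a minimum cut.

Yes — it is a minimum cut (capacity 7).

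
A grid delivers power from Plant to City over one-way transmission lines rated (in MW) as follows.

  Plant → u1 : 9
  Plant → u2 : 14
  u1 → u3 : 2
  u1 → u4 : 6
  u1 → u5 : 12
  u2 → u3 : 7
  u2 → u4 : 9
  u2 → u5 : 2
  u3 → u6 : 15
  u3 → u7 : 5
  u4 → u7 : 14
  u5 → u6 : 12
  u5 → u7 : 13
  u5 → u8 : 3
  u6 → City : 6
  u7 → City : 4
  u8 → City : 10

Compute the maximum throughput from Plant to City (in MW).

Augment Plant→u1→u3→u6→City: bottleneck 2, flow now 2.
Augment Plant→u1→u4→u7→City: bottleneck 4, flow now 6.
Augment Plant→u1→u5→u6→City: bottleneck 3, flow now 9.
Augment Plant→u2→u3→u6→City: bottleneck 1, flow now 10.
Augment Plant→u2→u5→u8→City: bottleneck 2, flow now 12.
Augment Plant→u2→u3→u1→u5→u8→City: bottleneck 1, flow now 13. (uses reverse residual edge)
No augmenting path remains; maximum flow = 13.
In the residual graph, reachable from Plant: {Plant, u1, u2, u3, u4, u5, u6, u7}.
Min-cut edges: u5→u8 (3), u6→City (6), u7→City (4); capacity 3 + 6 + 4 = 13.
This cut is saturated, so no flow can exceed 13.

13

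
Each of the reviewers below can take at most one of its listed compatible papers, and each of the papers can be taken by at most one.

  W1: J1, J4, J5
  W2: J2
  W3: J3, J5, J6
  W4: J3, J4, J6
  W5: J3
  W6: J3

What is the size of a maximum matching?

Unit-capacity flow: source→left, listed edges, right→sink; max matching = max flow.
Augmenting path W1→J1 (+1); matched 1.
Augmenting path W2→J2 (+1); matched 2.
Augmenting path W3→J3 (+1); matched 3.
Augmenting path W4→J4 (+1); matched 4.
Augmenting path W5→J3→W3→J5 (+1); matched 5.
No augmenting path remains; maximum matching = 5.
König certificate: {W1, W2, W3, W4, J3} is a vertex cover of size 5 (every listed pair touches it), so no matching can be larger.

5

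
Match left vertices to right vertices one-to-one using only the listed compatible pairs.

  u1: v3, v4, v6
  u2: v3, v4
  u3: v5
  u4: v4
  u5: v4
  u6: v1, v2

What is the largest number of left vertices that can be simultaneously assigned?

5

Unit-capacity flow: source→left, listed edges, right→sink; max matching = max flow.
Augmenting path u1→v3 (+1); matched 1.
Augmenting path u2→v4 (+1); matched 2.
Augmenting path u3→v5 (+1); matched 3.
Augmenting path u6→v1 (+1); matched 4.
Augmenting path u4→v4→u2→v3→u1→v6 (+1); matched 5.
No augmenting path remains; maximum matching = 5.
König certificate: {u1, u2, u3, u6, v4} is a vertex cover of size 5 (every listed pair touches it), so no matching can be larger.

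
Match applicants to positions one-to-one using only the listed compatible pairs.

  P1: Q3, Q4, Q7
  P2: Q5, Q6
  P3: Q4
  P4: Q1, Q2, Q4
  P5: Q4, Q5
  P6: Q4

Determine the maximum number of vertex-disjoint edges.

5

Unit-capacity flow: source→left, listed edges, right→sink; max matching = max flow.
Augmenting path P1→Q3 (+1); matched 1.
Augmenting path P2→Q5 (+1); matched 2.
Augmenting path P3→Q4 (+1); matched 3.
Augmenting path P4→Q1 (+1); matched 4.
Augmenting path P5→Q5→P2→Q6 (+1); matched 5.
No augmenting path remains; maximum matching = 5.
König certificate: {P1, P2, P4, P5, Q4} is a vertex cover of size 5 (every listed pair touches it), so no matching can be larger.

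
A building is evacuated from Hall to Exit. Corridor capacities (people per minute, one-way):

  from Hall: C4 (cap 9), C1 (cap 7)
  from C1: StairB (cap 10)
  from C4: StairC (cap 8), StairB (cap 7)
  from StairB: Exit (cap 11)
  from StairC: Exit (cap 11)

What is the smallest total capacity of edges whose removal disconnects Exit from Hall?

16

Augment Hall→C1→StairB→Exit: bottleneck 7, flow now 7.
Augment Hall→C4→StairB→Exit: bottleneck 4, flow now 11.
Augment Hall→C4→StairC→Exit: bottleneck 5, flow now 16.
No augmenting path remains; maximum flow = 16.
By max-flow min-cut, the minimum cut capacity equals the max flow.
In the residual graph, reachable from Hall: {Hall}.
Min-cut edges: Hall→C1 (7), Hall→C4 (9); capacity 7 + 9 = 16.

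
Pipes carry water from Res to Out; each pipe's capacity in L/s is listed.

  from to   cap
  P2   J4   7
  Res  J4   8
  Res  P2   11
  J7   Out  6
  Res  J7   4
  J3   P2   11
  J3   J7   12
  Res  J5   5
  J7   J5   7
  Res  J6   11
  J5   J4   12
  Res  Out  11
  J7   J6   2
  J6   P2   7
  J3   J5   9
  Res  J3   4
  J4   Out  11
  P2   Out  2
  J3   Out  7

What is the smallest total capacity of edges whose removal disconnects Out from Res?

32

Augment Res→Out: bottleneck 11, flow now 11.
Augment Res→J3→Out: bottleneck 4, flow now 15.
Augment Res→J7→Out: bottleneck 4, flow now 19.
Augment Res→P2→Out: bottleneck 2, flow now 21.
Augment Res→J4→Out: bottleneck 8, flow now 29.
Augment Res→J5→J4→Out: bottleneck 3, flow now 32.
No augmenting path remains; maximum flow = 32.
By max-flow min-cut, the minimum cut capacity equals the max flow.
In the residual graph, reachable from Res: {Res, J5, J6, P2, J4}.
Min-cut edges: Res→J3 (4), Res→J7 (4), Res→Out (11), P2→Out (2), J4→Out (11); capacity 4 + 4 + 11 + 2 + 11 = 32.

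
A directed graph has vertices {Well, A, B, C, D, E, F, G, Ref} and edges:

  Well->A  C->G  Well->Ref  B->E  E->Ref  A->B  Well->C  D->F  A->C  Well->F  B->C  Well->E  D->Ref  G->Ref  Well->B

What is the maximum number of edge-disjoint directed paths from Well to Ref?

Assign every edge capacity 1; by Menger, the answer equals the max flow.
Path Well→Ref (+1); total 1.
Path Well→E→Ref (+1); total 2.
Path Well→C→G→Ref (+1); total 3.
No residual Well→Ref path; max flow = 3.
Certifying cut of size 3: {C→G, E→Ref, Well→Ref}.

3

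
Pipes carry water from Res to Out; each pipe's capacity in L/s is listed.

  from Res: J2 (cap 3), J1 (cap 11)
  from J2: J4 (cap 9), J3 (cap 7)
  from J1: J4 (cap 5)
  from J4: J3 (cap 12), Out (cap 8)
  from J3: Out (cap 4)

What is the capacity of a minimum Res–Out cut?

8

Augment Res→J2→J4→Out: bottleneck 3, flow now 3.
Augment Res→J1→J4→Out: bottleneck 5, flow now 8.
No augmenting path remains; maximum flow = 8.
By max-flow min-cut, the minimum cut capacity equals the max flow.
In the residual graph, reachable from Res: {Res, J1}.
Min-cut edges: Res→J2 (3), J1→J4 (5); capacity 3 + 5 = 8.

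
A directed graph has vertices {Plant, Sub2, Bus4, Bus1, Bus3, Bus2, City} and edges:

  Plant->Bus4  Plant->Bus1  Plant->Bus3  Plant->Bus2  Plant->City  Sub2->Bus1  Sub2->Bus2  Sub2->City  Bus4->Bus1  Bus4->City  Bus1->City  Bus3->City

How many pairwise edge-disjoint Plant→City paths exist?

4

Assign every edge capacity 1; by Menger, the answer equals the max flow.
Path Plant→City (+1); total 1.
Path Plant→Bus4→City (+1); total 2.
Path Plant→Bus1→City (+1); total 3.
Path Plant→Bus3→City (+1); total 4.
No residual Plant→City path; max flow = 4.
Certifying cut of size 4: {Plant→Bus1, Plant→Bus3, Plant→Bus4, Plant→City}.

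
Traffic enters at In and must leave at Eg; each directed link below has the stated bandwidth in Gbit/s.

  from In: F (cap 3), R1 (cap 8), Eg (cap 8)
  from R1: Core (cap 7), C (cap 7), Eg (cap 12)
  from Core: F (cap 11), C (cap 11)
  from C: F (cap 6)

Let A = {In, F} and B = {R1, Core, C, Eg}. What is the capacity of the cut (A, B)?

Edges leaving {In, F}: In→R1 (8), In→Eg (8).
Cut capacity = 8 + 8 = 16.

16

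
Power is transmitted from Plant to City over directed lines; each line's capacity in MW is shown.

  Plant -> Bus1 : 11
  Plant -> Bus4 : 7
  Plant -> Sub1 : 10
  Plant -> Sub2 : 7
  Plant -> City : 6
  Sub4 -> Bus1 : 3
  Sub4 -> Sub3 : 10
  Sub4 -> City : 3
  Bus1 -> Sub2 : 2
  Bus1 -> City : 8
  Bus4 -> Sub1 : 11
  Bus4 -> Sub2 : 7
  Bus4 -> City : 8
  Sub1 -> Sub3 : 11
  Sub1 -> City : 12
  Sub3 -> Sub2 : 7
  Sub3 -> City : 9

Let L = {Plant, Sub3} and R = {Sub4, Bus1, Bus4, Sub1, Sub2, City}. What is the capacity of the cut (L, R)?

Edges leaving {Plant, Sub3}: Plant→Bus1 (11), Plant→Bus4 (7), Plant→Sub1 (10), Plant→Sub2 (7), Plant→City (6), Sub3→Sub2 (7), Sub3→City (9).
Cut capacity = 11 + 7 + 10 + 7 + 6 + 7 + 9 = 57.

57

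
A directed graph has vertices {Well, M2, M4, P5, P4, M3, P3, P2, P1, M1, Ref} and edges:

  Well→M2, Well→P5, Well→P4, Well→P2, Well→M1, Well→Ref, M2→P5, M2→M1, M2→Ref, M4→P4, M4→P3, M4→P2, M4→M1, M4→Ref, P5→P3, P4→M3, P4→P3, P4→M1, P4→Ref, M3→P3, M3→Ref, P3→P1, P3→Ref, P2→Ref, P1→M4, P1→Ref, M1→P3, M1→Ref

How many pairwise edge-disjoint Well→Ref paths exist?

Assign every edge capacity 1; by Menger, the answer equals the max flow.
Path Well→Ref (+1); total 1.
Path Well→M2→Ref (+1); total 2.
Path Well→P4→Ref (+1); total 3.
Path Well→P2→Ref (+1); total 4.
Path Well→M1→Ref (+1); total 5.
Path Well→P5→P3→Ref (+1); total 6.
No residual Well→Ref path; max flow = 6.
Certifying cut of size 6: {Well→M1, Well→M2, Well→P2, Well→P4, Well→P5, Well→Ref}.

6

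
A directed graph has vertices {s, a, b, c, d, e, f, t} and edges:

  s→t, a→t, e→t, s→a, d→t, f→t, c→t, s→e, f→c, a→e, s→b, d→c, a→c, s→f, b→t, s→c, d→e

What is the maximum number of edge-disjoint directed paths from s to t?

6

Assign every edge capacity 1; by Menger, the answer equals the max flow.
Path s→t (+1); total 1.
Path s→a→t (+1); total 2.
Path s→b→t (+1); total 3.
Path s→c→t (+1); total 4.
Path s→e→t (+1); total 5.
Path s→f→t (+1); total 6.
No residual s→t path; max flow = 6.
Certifying cut of size 6: {s→a, s→b, s→c, s→e, s→f, s→t}.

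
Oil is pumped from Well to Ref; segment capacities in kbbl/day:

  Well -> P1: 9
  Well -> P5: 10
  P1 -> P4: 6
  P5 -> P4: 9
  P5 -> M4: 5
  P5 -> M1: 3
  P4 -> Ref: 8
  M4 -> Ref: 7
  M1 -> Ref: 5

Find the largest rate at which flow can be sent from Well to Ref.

16

Augment Well→P1→P4→Ref: bottleneck 6, flow now 6.
Augment Well→P5→P4→Ref: bottleneck 2, flow now 8.
Augment Well→P5→M4→Ref: bottleneck 5, flow now 13.
Augment Well→P5→M1→Ref: bottleneck 3, flow now 16.
No augmenting path remains; maximum flow = 16.
In the residual graph, reachable from Well: {Well, P1}.
Min-cut edges: Well→P5 (10), P1→P4 (6); capacity 10 + 6 = 16.
This cut is saturated, so no flow can exceed 16.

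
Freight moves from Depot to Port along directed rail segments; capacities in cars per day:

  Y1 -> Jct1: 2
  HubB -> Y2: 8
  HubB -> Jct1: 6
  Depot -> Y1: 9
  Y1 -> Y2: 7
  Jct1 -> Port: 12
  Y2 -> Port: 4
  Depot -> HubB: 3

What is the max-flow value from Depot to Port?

Augment Depot→Y1→Jct1→Port: bottleneck 2, flow now 2.
Augment Depot→Y1→Y2→Port: bottleneck 4, flow now 6.
Augment Depot→HubB→Jct1→Port: bottleneck 3, flow now 9.
No augmenting path remains; maximum flow = 9.
In the residual graph, reachable from Depot: {Depot, Y1, Y2}.
Min-cut edges: Depot→HubB (3), Y1→Jct1 (2), Y2→Port (4); capacity 3 + 2 + 4 = 9.
This cut is saturated, so no flow can exceed 9.

9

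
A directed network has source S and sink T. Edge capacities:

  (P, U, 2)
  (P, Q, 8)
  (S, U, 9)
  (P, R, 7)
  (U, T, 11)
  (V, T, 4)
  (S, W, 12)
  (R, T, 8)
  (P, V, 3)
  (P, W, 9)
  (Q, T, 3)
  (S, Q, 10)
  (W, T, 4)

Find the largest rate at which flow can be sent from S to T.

16

Augment S→Q→T: bottleneck 3, flow now 3.
Augment S→U→T: bottleneck 9, flow now 12.
Augment S→W→T: bottleneck 4, flow now 16.
No augmenting path remains; maximum flow = 16.
In the residual graph, reachable from S: {S, Q, W}.
Min-cut edges: S→U (9), Q→T (3), W→T (4); capacity 9 + 3 + 4 = 16.
This cut is saturated, so no flow can exceed 16.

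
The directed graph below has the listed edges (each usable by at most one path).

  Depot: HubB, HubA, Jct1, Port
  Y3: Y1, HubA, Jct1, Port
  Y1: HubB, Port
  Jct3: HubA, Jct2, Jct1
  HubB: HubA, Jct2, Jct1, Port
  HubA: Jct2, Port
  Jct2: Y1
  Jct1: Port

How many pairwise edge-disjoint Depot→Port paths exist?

Assign every edge capacity 1; by Menger, the answer equals the max flow.
Path Depot→Port (+1); total 1.
Path Depot→HubB→Port (+1); total 2.
Path Depot→HubA→Port (+1); total 3.
Path Depot→Jct1→Port (+1); total 4.
No residual Depot→Port path; max flow = 4.
Certifying cut of size 4: {Depot→HubA, Depot→HubB, Depot→Jct1, Depot→Port}.

4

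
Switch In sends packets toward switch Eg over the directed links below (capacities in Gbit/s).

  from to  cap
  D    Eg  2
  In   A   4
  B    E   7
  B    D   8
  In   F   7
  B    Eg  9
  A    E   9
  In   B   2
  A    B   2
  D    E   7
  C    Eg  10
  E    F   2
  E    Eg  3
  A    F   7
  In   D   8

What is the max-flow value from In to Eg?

Augment In→B→Eg: bottleneck 2, flow now 2.
Augment In→D→Eg: bottleneck 2, flow now 4.
Augment In→A→B→Eg: bottleneck 2, flow now 6.
Augment In→A→E→Eg: bottleneck 2, flow now 8.
Augment In→D→E→Eg: bottleneck 1, flow now 9.
No augmenting path remains; maximum flow = 9.
In the residual graph, reachable from In: {In, A, D, E, F}.
Min-cut edges: In→B (2), A→B (2), D→Eg (2), E→Eg (3); capacity 2 + 2 + 2 + 3 = 9.
This cut is saturated, so no flow can exceed 9.

9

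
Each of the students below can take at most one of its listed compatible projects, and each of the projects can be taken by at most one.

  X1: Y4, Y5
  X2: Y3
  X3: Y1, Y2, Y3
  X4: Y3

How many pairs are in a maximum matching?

Unit-capacity flow: source→left, listed edges, right→sink; max matching = max flow.
Augmenting path X1→Y4 (+1); matched 1.
Augmenting path X2→Y3 (+1); matched 2.
Augmenting path X3→Y1 (+1); matched 3.
No augmenting path remains; maximum matching = 3.
König certificate: {X1, X3, Y3} is a vertex cover of size 3 (every listed pair touches it), so no matching can be larger.

3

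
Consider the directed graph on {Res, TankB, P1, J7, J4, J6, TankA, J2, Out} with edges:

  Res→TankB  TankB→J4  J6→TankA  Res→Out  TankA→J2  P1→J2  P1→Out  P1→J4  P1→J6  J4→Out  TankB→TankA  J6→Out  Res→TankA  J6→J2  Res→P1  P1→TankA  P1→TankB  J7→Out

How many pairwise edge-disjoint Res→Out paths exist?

Assign every edge capacity 1; by Menger, the answer equals the max flow.
Path Res→Out (+1); total 1.
Path Res→P1→Out (+1); total 2.
Path Res→TankB→J4→Out (+1); total 3.
No residual Res→Out path; max flow = 3.
Certifying cut of size 3: {Res→Out, Res→P1, Res→TankB}.

3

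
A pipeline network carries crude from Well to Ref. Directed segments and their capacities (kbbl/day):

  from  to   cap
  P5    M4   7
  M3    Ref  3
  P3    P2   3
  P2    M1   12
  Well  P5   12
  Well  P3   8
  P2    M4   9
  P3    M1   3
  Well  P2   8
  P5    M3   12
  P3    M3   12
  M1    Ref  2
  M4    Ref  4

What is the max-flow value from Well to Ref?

9

Augment Well→P2→M4→Ref: bottleneck 4, flow now 4.
Augment Well→P2→M1→Ref: bottleneck 2, flow now 6.
Augment Well→P5→M3→Ref: bottleneck 3, flow now 9.
No augmenting path remains; maximum flow = 9.
In the residual graph, reachable from Well: {Well, P2, P5, P3, M3, M4, M1}.
Min-cut edges: M3→Ref (3), M4→Ref (4), M1→Ref (2); capacity 3 + 4 + 2 = 9.
This cut is saturated, so no flow can exceed 9.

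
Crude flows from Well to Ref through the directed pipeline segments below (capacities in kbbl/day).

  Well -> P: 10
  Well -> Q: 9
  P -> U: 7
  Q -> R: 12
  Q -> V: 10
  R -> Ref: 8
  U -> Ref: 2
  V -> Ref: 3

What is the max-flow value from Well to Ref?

Augment Well→P→U→Ref: bottleneck 2, flow now 2.
Augment Well→Q→R→Ref: bottleneck 8, flow now 10.
Augment Well→Q→V→Ref: bottleneck 1, flow now 11.
No augmenting path remains; maximum flow = 11.
In the residual graph, reachable from Well: {Well, P, U}.
Min-cut edges: Well→Q (9), U→Ref (2); capacity 9 + 2 = 11.
This cut is saturated, so no flow can exceed 11.

11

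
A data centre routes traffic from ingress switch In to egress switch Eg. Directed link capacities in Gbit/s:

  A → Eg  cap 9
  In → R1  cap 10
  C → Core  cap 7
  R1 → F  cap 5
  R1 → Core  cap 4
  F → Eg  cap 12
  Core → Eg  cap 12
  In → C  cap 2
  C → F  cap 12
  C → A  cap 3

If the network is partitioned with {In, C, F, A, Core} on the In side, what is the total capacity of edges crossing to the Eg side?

Edges leaving {In, C, F, A, Core}: In→R1 (10), F→Eg (12), A→Eg (9), Core→Eg (12).
Cut capacity = 10 + 12 + 9 + 12 = 43.

43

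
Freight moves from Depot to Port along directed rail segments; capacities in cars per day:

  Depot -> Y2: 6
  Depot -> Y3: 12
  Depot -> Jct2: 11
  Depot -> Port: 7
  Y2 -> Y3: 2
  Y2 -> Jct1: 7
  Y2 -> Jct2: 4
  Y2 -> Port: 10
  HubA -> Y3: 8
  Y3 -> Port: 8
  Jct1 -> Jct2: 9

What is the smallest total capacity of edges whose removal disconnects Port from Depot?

21

Augment Depot→Port: bottleneck 7, flow now 7.
Augment Depot→Y2→Port: bottleneck 6, flow now 13.
Augment Depot→Y3→Port: bottleneck 8, flow now 21.
No augmenting path remains; maximum flow = 21.
By max-flow min-cut, the minimum cut capacity equals the max flow.
In the residual graph, reachable from Depot: {Depot, Y3, Jct2}.
Min-cut edges: Depot→Y2 (6), Depot→Port (7), Y3→Port (8); capacity 6 + 7 + 8 = 21.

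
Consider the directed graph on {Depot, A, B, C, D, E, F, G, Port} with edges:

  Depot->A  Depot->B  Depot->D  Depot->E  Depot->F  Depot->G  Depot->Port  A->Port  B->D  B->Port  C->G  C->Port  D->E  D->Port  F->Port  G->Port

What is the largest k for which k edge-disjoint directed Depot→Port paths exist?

Assign every edge capacity 1; by Menger, the answer equals the max flow.
Path Depot→Port (+1); total 1.
Path Depot→A→Port (+1); total 2.
Path Depot→B→Port (+1); total 3.
Path Depot→D→Port (+1); total 4.
Path Depot→F→Port (+1); total 5.
Path Depot→G→Port (+1); total 6.
No residual Depot→Port path; max flow = 6.
Certifying cut of size 6: {Depot→A, Depot→B, Depot→D, Depot→F, Depot→G, Depot→Port}.

6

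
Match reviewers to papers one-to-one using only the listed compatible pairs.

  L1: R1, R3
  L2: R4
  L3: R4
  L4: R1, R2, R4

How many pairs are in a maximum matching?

3

Unit-capacity flow: source→left, listed edges, right→sink; max matching = max flow.
Augmenting path L1→R1 (+1); matched 1.
Augmenting path L2→R4 (+1); matched 2.
Augmenting path L4→R2 (+1); matched 3.
No augmenting path remains; maximum matching = 3.
König certificate: {L1, L4, R4} is a vertex cover of size 3 (every listed pair touches it), so no matching can be larger.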